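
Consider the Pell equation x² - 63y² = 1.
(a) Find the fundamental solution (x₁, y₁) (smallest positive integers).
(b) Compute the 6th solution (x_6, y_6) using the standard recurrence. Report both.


Step 1: Find the fundamental solution (x₁, y₁) of x² - 63y² = 1.
  Expand √63 as a continued fraction. a₀ = ⌊√63⌋ = 7; iterate m_{k+1} = d_k·a_k − m_k, d_{k+1} = (63 − m_{k+1}²)/d_k, a_{k+1} = ⌊(a₀ + m_{k+1})/d_{k+1}⌋ (starting m₀ = 0, d₀ = 1), with convergents p_k = a_k·p_{k-1} + p_{k-2}, q_k = a_k·q_{k-1} + q_{k-2} (p₋₁ = 1, q₋₁ = 0):
  k = 0: a₀ = 7; p₀/q₀ = 7/1; p₀² − 63·q₀² = 49 − 63 = -14.
  k = 1: m = 7, d = 14, a = ⌊(7 + 7)/14⌋ = 1; p/q = (1·7 + 1)/(1·1 + 0) = 8/1; p² − 63·q² = 64 − 63 = 1.
  The first convergent with p² − 63·q² = 1 gives the fundamental solution (x₁, y₁) = (8, 1).
Step 2: Apply the recurrence (x_{n+1}, y_{n+1}) = (x₁x_n + 63y₁y_n, x₁y_n + y₁x_n) repeatedly.
  From (x_1, y_1) = (8, 1): x_2 = 8·8 + 63·1·1 = 127; y_2 = 8·1 + 1·8 = 16.
  From (x_2, y_2) = (127, 16): x_3 = 8·127 + 63·1·16 = 2024; y_3 = 8·16 + 1·127 = 255.
  From (x_3, y_3) = (2024, 255): x_4 = 8·2024 + 63·1·255 = 32257; y_4 = 8·255 + 1·2024 = 4064.
  From (x_4, y_4) = (32257, 4064): x_5 = 8·32257 + 63·1·4064 = 514088; y_5 = 8·4064 + 1·32257 = 64769.
  From (x_5, y_5) = (514088, 64769): x_6 = 8·514088 + 63·1·64769 = 8193151; y_6 = 8·64769 + 1·514088 = 1032240.
Step 3: Verify x_6² - 63·y_6² = 67127723308801 - 67127723308800 = 1 (should be 1). ✓

(x_1, y_1) = (8, 1); (x_6, y_6) = (8193151, 1032240).


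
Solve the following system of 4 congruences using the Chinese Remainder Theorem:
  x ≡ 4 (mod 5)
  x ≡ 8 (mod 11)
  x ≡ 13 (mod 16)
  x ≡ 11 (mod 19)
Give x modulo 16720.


Product of moduli M = 5 · 11 · 16 · 19 = 16720.
Merge one congruence at a time:
  Start: x ≡ 4 (mod 5).
  Combine with x ≡ 8 (mod 11); new modulus lcm = 55.
    Write x = 4 + 5·t and substitute into x ≡ 8 (mod 11): 5·t ≡ 8 − 4 = 4 (mod 11).
    The inverse of 5 mod 11 is 9 (since 5·9 = 45 = 4·11 + 1), so t ≡ 9·4 = 36 ≡ 3 (mod 11).
    Then x = 4 + 5·3 = 19, valid modulo lcm(5, 11) = 55: x ≡ 19 (mod 55).
  Combine with x ≡ 13 (mod 16); new modulus lcm = 880.
    Write x = 19 + 55·t and substitute into x ≡ 13 (mod 16): 55·t ≡ 13 − 19 = -6 (mod 16).
    Reduce coefficients mod 16: 7·t ≡ 10 (mod 16).
    The inverse of 7 mod 16 is 7 (since 7·7 = 49 = 3·16 + 1), so t ≡ 7·10 = 70 ≡ 6 (mod 16).
    Then x = 19 + 55·6 = 349, valid modulo lcm(55, 16) = 880: x ≡ 349 (mod 880).
  Combine with x ≡ 11 (mod 19); new modulus lcm = 16720.
    Write x = 349 + 880·t and substitute into x ≡ 11 (mod 19): 880·t ≡ 11 − 349 = -338 (mod 19).
    Reduce coefficients mod 19: 6·t ≡ 4 (mod 19).
    The inverse of 6 mod 19 is 16 (since 6·16 = 96 = 5·19 + 1), so t ≡ 16·4 = 64 ≡ 7 (mod 19).
    Then x = 349 + 880·7 = 6509, valid modulo lcm(880, 19) = 16720: x ≡ 6509 (mod 16720).
Verify against each original: 6509 mod 5 = 4, 6509 mod 11 = 8, 6509 mod 16 = 13, 6509 mod 19 = 11.

x ≡ 6509 (mod 16720).


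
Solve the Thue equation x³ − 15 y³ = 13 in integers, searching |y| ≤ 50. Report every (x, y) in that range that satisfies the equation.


The equation is x³ - 15y³ = 13. For fixed y, x³ = 15·y³ + 13, so a solution requires the RHS to be a perfect cube.
Strategy: iterate y from -50 to 50, compute RHS = 15·y³ + 13, and check whether it is a (positive or negative) perfect cube.
Check small values of y:
  y = 0: RHS = 13 is not a perfect cube.
  y = 1: RHS = 28 is not a perfect cube.
  y = -1: RHS = -2 is not a perfect cube.
  y = 2: RHS = 133 is not a perfect cube.
  y = -2: RHS = -107 is not a perfect cube.
  y = 3: RHS = 418 is not a perfect cube.
  y = -3: RHS = -392 is not a perfect cube.
Continuing the search up to |y| = 50 finds no solutions either.
No (x, y) in the scanned range satisfies the equation.

No integer solutions with |y| ≤ 50.


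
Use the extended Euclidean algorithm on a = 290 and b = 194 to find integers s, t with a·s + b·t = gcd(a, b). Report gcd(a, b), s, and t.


Euclidean algorithm on (290, 194) — divide until remainder is 0:
  290 = 1 · 194 + 96
  194 = 2 · 96 + 2
  96 = 48 · 2 + 0
gcd(290, 194) = 2.
Track Bezout coefficients alongside the remainders: start with r₀ = 290 = a·1 + b·0 (s = 1, t = 0) and r₁ = 194 = a·0 + b·1 (s = 0, t = 1); each new remainder r_{k+1} = r_{k-1} − q_k·r_k inherits s_{k+1} = s_{k-1} − q_k·s_k, t_{k+1} = t_{k-1} − q_k·t_k, so r_k = a·s_k + b·t_k at every step:
  q = 1: r = 96, s = 1 − 1·0 = 1, t = 0 − 1·1 = -1  (check: 290·1 + 194·(-1) = 96)
  q = 2: r = 2, s = 0 − 2·1 = -2, t = 1 − 2·(-1) = 3  (check: 290·(-2) + 194·3 = 2)
The row with r = 2 (the gcd) gives the Bezout coefficients s = -2, t = 3.
Result: 290 · (-2) + 194 · (3) = 2.

gcd(290, 194) = 2; s = -2, t = 3 (check: 290·(-2) + 194·3 = 2).


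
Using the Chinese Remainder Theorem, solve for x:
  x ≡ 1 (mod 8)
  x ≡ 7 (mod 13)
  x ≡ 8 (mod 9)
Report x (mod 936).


Moduli 8, 13, 9 are pairwise coprime; by CRT there is a unique solution modulo M = 8 · 13 · 9 = 936.
Solve pairwise, accumulating the modulus:
  Start with x ≡ 1 (mod 8).
  Combine with x ≡ 7 (mod 13): since gcd(8, 13) = 1, we get a unique residue mod 104.
    Write x = 1 + 8·t and substitute into x ≡ 7 (mod 13): 8·t ≡ 7 − 1 = 6 (mod 13).
    The inverse of 8 mod 13 is 5 (since 8·5 = 40 = 3·13 + 1), so t ≡ 5·6 = 30 ≡ 4 (mod 13).
    Then x = 1 + 8·4 = 33, valid modulo lcm(8, 13) = 104: x ≡ 33 (mod 104).
  Combine with x ≡ 8 (mod 9): since gcd(104, 9) = 1, we get a unique residue mod 936.
    Write x = 33 + 104·t and substitute into x ≡ 8 (mod 9): 104·t ≡ 8 − 33 = -25 (mod 9).
    Reduce coefficients mod 9: 5·t ≡ 2 (mod 9).
    The inverse of 5 mod 9 is 2 (since 5·2 = 10 = 1·9 + 1), so t ≡ 2·2 = 4 ≡ 4 (mod 9).
    Then x = 33 + 104·4 = 449, valid modulo lcm(104, 9) = 936: x ≡ 449 (mod 936).
Verify: 449 mod 8 = 1 ✓, 449 mod 13 = 7 ✓, 449 mod 9 = 8 ✓.

x ≡ 449 (mod 936).


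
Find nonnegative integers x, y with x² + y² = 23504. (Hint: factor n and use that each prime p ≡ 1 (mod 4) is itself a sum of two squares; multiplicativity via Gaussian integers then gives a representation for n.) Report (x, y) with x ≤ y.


Step 1: Factor n = 23504 = 2^4 · 13 · 113.
Step 2: Check the mod-4 condition on each prime factor: 2 = 2 (special); 13 ≡ 1 (mod 4), exponent 1; 113 ≡ 1 (mod 4), exponent 1.
All primes ≡ 3 (mod 4) appear to even exponent (or don't appear), so by the two-squares theorem n IS expressible as a sum of two squares.
Step 3: Build a representation. Group n = k² · m with k = 4 and m = 13 · 113 = 1469 (a product of primes ≡ 1 (mod 4)); a representation of m scales to one of n via (k·x)² + (k·y)² = k²(x² + y²). Each prime p ≡ 1 (mod 4) is itself a sum of two squares; find a² by testing p − a² for a perfect square:
  13: 13 − 1² = 12, 13 − 2² = 9 = 3² ⇒ 13 = 2² + 3².
  113: 113 − 1² = 112, 113 − 2² = 109, 113 − 3² = 104, 113 − 4² = 97, 113 − 5² = 88, 113 − 6² = 77, 113 − 7² = 64 = 8² ⇒ 113 = 7² + 8².
  Combine using the Brahmagupta–Fibonacci identity (a² + b²)(c² + d²) = (ac − bd)² + (ad + bc)² = (ac + bd)² + (ad − bc)²:
  13 · 113 = 1469: from (2² + 3²)(7² + 8²), take (2·7 − 3·8, 2·8 + 3·7) = (14 − 24, 16 + 21) = (-10, 37); dropping signs (only squares matter) gives (10, 37); check 10² + 37² = 100 + 1369 = 1469 ✓.
  Scale by k = 4: (4·10, 4·37) = (40, 148).
Step 4: Order so x ≤ y and verify: 40² + 148² = 1600 + 21904 = 23504 = n. ✓

n = 23504 = 40² + 148² (one valid representation with x ≤ y).


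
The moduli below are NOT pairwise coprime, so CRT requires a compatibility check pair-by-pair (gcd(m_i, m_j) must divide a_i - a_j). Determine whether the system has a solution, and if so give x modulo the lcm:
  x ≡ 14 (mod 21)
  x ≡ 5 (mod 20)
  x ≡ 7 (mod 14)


Moduli 21, 20, 14 are not pairwise coprime, so CRT works modulo lcm(m_i) when all pairwise compatibility conditions hold.
Pairwise compatibility: gcd(m_i, m_j) must divide a_i - a_j for every pair.
Merge one congruence at a time:
  Start: x ≡ 14 (mod 21).
  Combine with x ≡ 5 (mod 20): gcd(21, 20) = 1; 5 - 14 = -9, which IS divisible by 1, so compatible.
    Write x = 14 + 21·t and substitute into x ≡ 5 (mod 20): 21·t ≡ 5 − 14 = -9 (mod 20).
    Reduce coefficients mod 20: 1·t ≡ 11 (mod 20).
    So t ≡ 11 (mod 20).
    Then x = 14 + 21·11 = 245, valid modulo lcm(21, 20) = 420: x ≡ 245 (mod 420).
  Combine with x ≡ 7 (mod 14): gcd(420, 14) = 14; 7 - 245 = -238, which IS divisible by 14, so compatible.
    Write x = 245 + 420·t and substitute into x ≡ 7 (mod 14): 420·t ≡ 7 − 245 = -238 (mod 14).
    Divide the congruence (and modulus) by g = 14: 30·t ≡ -17 (mod 1).
    Modulo 1 every t works; take t = 0.
    Then x = 245 + 420·0 = 245, valid modulo lcm(420, 14) = 420: x ≡ 245 (mod 420).
Verify: 245 mod 21 = 14, 245 mod 20 = 5, 245 mod 14 = 7.

x ≡ 245 (mod 420).


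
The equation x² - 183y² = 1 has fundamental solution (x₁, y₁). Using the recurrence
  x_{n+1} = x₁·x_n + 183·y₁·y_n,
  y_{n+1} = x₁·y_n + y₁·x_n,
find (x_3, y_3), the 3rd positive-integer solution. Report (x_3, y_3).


Step 1: Find the fundamental solution (x₁, y₁) of x² - 183y² = 1.
  Expand √183 as a continued fraction. a₀ = ⌊√183⌋ = 13; iterate m_{k+1} = d_k·a_k − m_k, d_{k+1} = (183 − m_{k+1}²)/d_k, a_{k+1} = ⌊(a₀ + m_{k+1})/d_{k+1}⌋ (starting m₀ = 0, d₀ = 1), with convergents p_k = a_k·p_{k-1} + p_{k-2}, q_k = a_k·q_{k-1} + q_{k-2} (p₋₁ = 1, q₋₁ = 0):
  k = 0: a₀ = 13; p₀/q₀ = 13/1; p₀² − 183·q₀² = 169 − 183 = -14.
  k = 1: m = 13, d = 14, a = ⌊(13 + 13)/14⌋ = 1; p/q = (1·13 + 1)/(1·1 + 0) = 14/1; p² − 183·q² = 196 − 183 = 13.
  k = 2: m = 1, d = 13, a = ⌊(13 + 1)/13⌋ = 1; p/q = (1·14 + 13)/(1·1 + 1) = 27/2; p² − 183·q² = 729 − 732 = -3.
  k = 3: m = 12, d = 3, a = ⌊(13 + 12)/3⌋ = 8; p/q = (8·27 + 14)/(8·2 + 1) = 230/17; p² − 183·q² = 52900 − 52887 = 13.
  k = 4: m = 12, d = 13, a = ⌊(13 + 12)/13⌋ = 1; p/q = (1·230 + 27)/(1·17 + 2) = 257/19; p² − 183·q² = 66049 − 66063 = -14.
  k = 5: m = 1, d = 14, a = ⌊(13 + 1)/14⌋ = 1; p/q = (1·257 + 230)/(1·19 + 17) = 487/36; p² − 183·q² = 237169 − 237168 = 1.
  The first convergent with p² − 183·q² = 1 gives the fundamental solution (x₁, y₁) = (487, 36).
Step 2: Apply the recurrence (x_{n+1}, y_{n+1}) = (x₁x_n + 183y₁y_n, x₁y_n + y₁x_n) repeatedly.
  From (x_1, y_1) = (487, 36): x_2 = 487·487 + 183·36·36 = 474337; y_2 = 487·36 + 36·487 = 35064.
  From (x_2, y_2) = (474337, 35064): x_3 = 487·474337 + 183·36·35064 = 462003751; y_3 = 487·35064 + 36·474337 = 34152300.
Step 3: Verify x_3² - 183·y_3² = 213447465938070001 - 213447465938070000 = 1 (should be 1). ✓

(x_1, y_1) = (487, 36); (x_3, y_3) = (462003751, 34152300).


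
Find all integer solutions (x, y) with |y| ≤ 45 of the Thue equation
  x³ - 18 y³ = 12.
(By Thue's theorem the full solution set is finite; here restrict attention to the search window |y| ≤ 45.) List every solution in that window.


The equation is x³ - 18y³ = 12. For fixed y, x³ = 18·y³ + 12, so a solution requires the RHS to be a perfect cube.
Strategy: iterate y from -45 to 45, compute RHS = 18·y³ + 12, and check whether it is a (positive or negative) perfect cube.
Check small values of y:
  y = 0: RHS = 12 is not a perfect cube.
  y = 1: RHS = 30 is not a perfect cube.
  y = -1: RHS = -6 is not a perfect cube.
  y = 2: RHS = 156 is not a perfect cube.
  y = -2: RHS = -132 is not a perfect cube.
  y = 3: RHS = 498 is not a perfect cube.
  y = -3: RHS = -474 is not a perfect cube.
Continuing the search up to |y| = 45 finds no solutions either.
No (x, y) in the scanned range satisfies the equation.

No integer solutions with |y| ≤ 45.


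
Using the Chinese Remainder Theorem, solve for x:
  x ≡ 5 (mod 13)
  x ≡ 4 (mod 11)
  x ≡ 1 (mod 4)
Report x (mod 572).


Moduli 13, 11, 4 are pairwise coprime; by CRT there is a unique solution modulo M = 13 · 11 · 4 = 572.
Solve pairwise, accumulating the modulus:
  Start with x ≡ 5 (mod 13).
  Combine with x ≡ 4 (mod 11): since gcd(13, 11) = 1, we get a unique residue mod 143.
    Write x = 5 + 13·t and substitute into x ≡ 4 (mod 11): 13·t ≡ 4 − 5 = -1 (mod 11).
    Reduce coefficients mod 11: 2·t ≡ 10 (mod 11).
    The inverse of 2 mod 11 is 6 (since 2·6 = 12 = 1·11 + 1), so t ≡ 6·10 = 60 ≡ 5 (mod 11).
    Then x = 5 + 13·5 = 70, valid modulo lcm(13, 11) = 143: x ≡ 70 (mod 143).
  Combine with x ≡ 1 (mod 4): since gcd(143, 4) = 1, we get a unique residue mod 572.
    Write x = 70 + 143·t and substitute into x ≡ 1 (mod 4): 143·t ≡ 1 − 70 = -69 (mod 4).
    Reduce coefficients mod 4: 3·t ≡ 3 (mod 4).
    The inverse of 3 mod 4 is 3 (since 3·3 = 9 = 2·4 + 1), so t ≡ 3·3 = 9 ≡ 1 (mod 4).
    Then x = 70 + 143·1 = 213, valid modulo lcm(143, 4) = 572: x ≡ 213 (mod 572).
Verify: 213 mod 13 = 5 ✓, 213 mod 11 = 4 ✓, 213 mod 4 = 1 ✓.

x ≡ 213 (mod 572).


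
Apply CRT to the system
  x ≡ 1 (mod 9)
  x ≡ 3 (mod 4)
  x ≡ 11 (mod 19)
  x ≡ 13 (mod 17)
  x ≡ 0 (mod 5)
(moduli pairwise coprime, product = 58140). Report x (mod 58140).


Product of moduli M = 9 · 4 · 19 · 17 · 5 = 58140.
Merge one congruence at a time:
  Start: x ≡ 1 (mod 9).
  Combine with x ≡ 3 (mod 4); new modulus lcm = 36.
    Write x = 1 + 9·t and substitute into x ≡ 3 (mod 4): 9·t ≡ 3 − 1 = 2 (mod 4).
    Reduce coefficients mod 4: 1·t ≡ 2 (mod 4).
    So t ≡ 2 (mod 4).
    Then x = 1 + 9·2 = 19, valid modulo lcm(9, 4) = 36: x ≡ 19 (mod 36).
  Combine with x ≡ 11 (mod 19); new modulus lcm = 684.
    Write x = 19 + 36·t and substitute into x ≡ 11 (mod 19): 36·t ≡ 11 − 19 = -8 (mod 19).
    Reduce coefficients mod 19: 17·t ≡ 11 (mod 19).
    The inverse of 17 mod 19 is 9 (since 17·9 = 153 = 8·19 + 1), so t ≡ 9·11 = 99 ≡ 4 (mod 19).
    Then x = 19 + 36·4 = 163, valid modulo lcm(36, 19) = 684: x ≡ 163 (mod 684).
  Combine with x ≡ 13 (mod 17); new modulus lcm = 11628.
    Write x = 163 + 684·t and substitute into x ≡ 13 (mod 17): 684·t ≡ 13 − 163 = -150 (mod 17).
    Reduce coefficients mod 17: 4·t ≡ 3 (mod 17).
    The inverse of 4 mod 17 is 13 (since 4·13 = 52 = 3·17 + 1), so t ≡ 13·3 = 39 ≡ 5 (mod 17).
    Then x = 163 + 684·5 = 3583, valid modulo lcm(684, 17) = 11628: x ≡ 3583 (mod 11628).
  Combine with x ≡ 0 (mod 5); new modulus lcm = 58140.
    Write x = 3583 + 11628·t and substitute into x ≡ 0 (mod 5): 11628·t ≡ 0 − 3583 = -3583 (mod 5).
    Reduce coefficients mod 5: 3·t ≡ 2 (mod 5).
    The inverse of 3 mod 5 is 2 (since 3·2 = 6 = 1·5 + 1), so t ≡ 2·2 = 4 ≡ 4 (mod 5).
    Then x = 3583 + 11628·4 = 50095, valid modulo lcm(11628, 5) = 58140: x ≡ 50095 (mod 58140).
Verify against each original: 50095 mod 9 = 1, 50095 mod 4 = 3, 50095 mod 19 = 11, 50095 mod 17 = 13, 50095 mod 5 = 0.

x ≡ 50095 (mod 58140).


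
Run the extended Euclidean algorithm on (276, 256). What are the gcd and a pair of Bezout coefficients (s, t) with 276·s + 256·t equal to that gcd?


Euclidean algorithm on (276, 256) — divide until remainder is 0:
  276 = 1 · 256 + 20
  256 = 12 · 20 + 16
  20 = 1 · 16 + 4
  16 = 4 · 4 + 0
gcd(276, 256) = 4.
Track Bezout coefficients alongside the remainders: start with r₀ = 276 = a·1 + b·0 (s = 1, t = 0) and r₁ = 256 = a·0 + b·1 (s = 0, t = 1); each new remainder r_{k+1} = r_{k-1} − q_k·r_k inherits s_{k+1} = s_{k-1} − q_k·s_k, t_{k+1} = t_{k-1} − q_k·t_k, so r_k = a·s_k + b·t_k at every step:
  q = 1: r = 20, s = 1 − 1·0 = 1, t = 0 − 1·1 = -1  (check: 276·1 + 256·(-1) = 20)
  q = 12: r = 16, s = 0 − 12·1 = -12, t = 1 − 12·(-1) = 13  (check: 276·(-12) + 256·13 = 16)
  q = 1: r = 4, s = 1 − 1·(-12) = 13, t = -1 − 1·13 = -14  (check: 276·13 + 256·(-14) = 4)
The row with r = 4 (the gcd) gives the Bezout coefficients s = 13, t = -14.
Result: 276 · (13) + 256 · (-14) = 4.

gcd(276, 256) = 4; s = 13, t = -14 (check: 276·13 + 256·(-14) = 4).


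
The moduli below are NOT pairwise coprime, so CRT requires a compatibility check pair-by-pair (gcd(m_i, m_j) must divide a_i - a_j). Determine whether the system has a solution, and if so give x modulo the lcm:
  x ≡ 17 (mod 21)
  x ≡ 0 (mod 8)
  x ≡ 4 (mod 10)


Moduli 21, 8, 10 are not pairwise coprime, so CRT works modulo lcm(m_i) when all pairwise compatibility conditions hold.
Pairwise compatibility: gcd(m_i, m_j) must divide a_i - a_j for every pair.
Merge one congruence at a time:
  Start: x ≡ 17 (mod 21).
  Combine with x ≡ 0 (mod 8): gcd(21, 8) = 1; 0 - 17 = -17, which IS divisible by 1, so compatible.
    Write x = 17 + 21·t and substitute into x ≡ 0 (mod 8): 21·t ≡ 0 − 17 = -17 (mod 8).
    Reduce coefficients mod 8: 5·t ≡ 7 (mod 8).
    The inverse of 5 mod 8 is 5 (since 5·5 = 25 = 3·8 + 1), so t ≡ 5·7 = 35 ≡ 3 (mod 8).
    Then x = 17 + 21·3 = 80, valid modulo lcm(21, 8) = 168: x ≡ 80 (mod 168).
  Combine with x ≡ 4 (mod 10): gcd(168, 10) = 2; 4 - 80 = -76, which IS divisible by 2, so compatible.
    Write x = 80 + 168·t and substitute into x ≡ 4 (mod 10): 168·t ≡ 4 − 80 = -76 (mod 10).
    Divide the congruence (and modulus) by g = 2: 84·t ≡ -38 (mod 5).
    Reduce coefficients mod 5: 4·t ≡ 2 (mod 5).
    The inverse of 4 mod 5 is 4 (since 4·4 = 16 = 3·5 + 1), so t ≡ 4·2 = 8 ≡ 3 (mod 5).
    Then x = 80 + 168·3 = 584, valid modulo lcm(168, 10) = 840: x ≡ 584 (mod 840).
Verify: 584 mod 21 = 17, 584 mod 8 = 0, 584 mod 10 = 4.

x ≡ 584 (mod 840).


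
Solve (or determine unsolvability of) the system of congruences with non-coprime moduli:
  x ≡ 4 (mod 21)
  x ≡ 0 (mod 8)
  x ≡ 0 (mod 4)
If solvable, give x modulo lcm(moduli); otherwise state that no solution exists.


Moduli 21, 8, 4 are not pairwise coprime, so CRT works modulo lcm(m_i) when all pairwise compatibility conditions hold.
Pairwise compatibility: gcd(m_i, m_j) must divide a_i - a_j for every pair.
Merge one congruence at a time:
  Start: x ≡ 4 (mod 21).
  Combine with x ≡ 0 (mod 8): gcd(21, 8) = 1; 0 - 4 = -4, which IS divisible by 1, so compatible.
    Write x = 4 + 21·t and substitute into x ≡ 0 (mod 8): 21·t ≡ 0 − 4 = -4 (mod 8).
    Reduce coefficients mod 8: 5·t ≡ 4 (mod 8).
    The inverse of 5 mod 8 is 5 (since 5·5 = 25 = 3·8 + 1), so t ≡ 5·4 = 20 ≡ 4 (mod 8).
    Then x = 4 + 21·4 = 88, valid modulo lcm(21, 8) = 168: x ≡ 88 (mod 168).
  Combine with x ≡ 0 (mod 4): gcd(168, 4) = 4; 0 - 88 = -88, which IS divisible by 4, so compatible.
    Write x = 88 + 168·t and substitute into x ≡ 0 (mod 4): 168·t ≡ 0 − 88 = -88 (mod 4).
    Divide the congruence (and modulus) by g = 4: 42·t ≡ -22 (mod 1).
    Modulo 1 every t works; take t = 0.
    Then x = 88 + 168·0 = 88, valid modulo lcm(168, 4) = 168: x ≡ 88 (mod 168).
Verify: 88 mod 21 = 4, 88 mod 8 = 0, 88 mod 4 = 0.

x ≡ 88 (mod 168).


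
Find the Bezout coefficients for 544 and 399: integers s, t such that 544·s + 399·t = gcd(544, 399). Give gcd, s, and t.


Euclidean algorithm on (544, 399) — divide until remainder is 0:
  544 = 1 · 399 + 145
  399 = 2 · 145 + 109
  145 = 1 · 109 + 36
  109 = 3 · 36 + 1
  36 = 36 · 1 + 0
gcd(544, 399) = 1.
Track Bezout coefficients alongside the remainders: start with r₀ = 544 = a·1 + b·0 (s = 1, t = 0) and r₁ = 399 = a·0 + b·1 (s = 0, t = 1); each new remainder r_{k+1} = r_{k-1} − q_k·r_k inherits s_{k+1} = s_{k-1} − q_k·s_k, t_{k+1} = t_{k-1} − q_k·t_k, so r_k = a·s_k + b·t_k at every step:
  q = 1: r = 145, s = 1 − 1·0 = 1, t = 0 − 1·1 = -1  (check: 544·1 + 399·(-1) = 145)
  q = 2: r = 109, s = 0 − 2·1 = -2, t = 1 − 2·(-1) = 3  (check: 544·(-2) + 399·3 = 109)
  q = 1: r = 36, s = 1 − 1·(-2) = 3, t = -1 − 1·3 = -4  (check: 544·3 + 399·(-4) = 36)
  q = 3: r = 1, s = -2 − 3·3 = -11, t = 3 − 3·(-4) = 15  (check: 544·(-11) + 399·15 = 1)
The row with r = 1 (the gcd) gives the Bezout coefficients s = -11, t = 15.
Result: 544 · (-11) + 399 · (15) = 1.

gcd(544, 399) = 1; s = -11, t = 15 (check: 544·(-11) + 399·15 = 1).


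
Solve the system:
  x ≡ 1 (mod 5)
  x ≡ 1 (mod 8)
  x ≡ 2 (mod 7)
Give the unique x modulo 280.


Moduli 5, 8, 7 are pairwise coprime; by CRT there is a unique solution modulo M = 5 · 8 · 7 = 280.
Solve pairwise, accumulating the modulus:
  Start with x ≡ 1 (mod 5).
  Combine with x ≡ 1 (mod 8): since gcd(5, 8) = 1, we get a unique residue mod 40.
    Write x = 1 + 5·t and substitute into x ≡ 1 (mod 8): 5·t ≡ 1 − 1 = 0 (mod 8).
    The inverse of 5 mod 8 is 5 (since 5·5 = 25 = 3·8 + 1), so t ≡ 5·0 = 0 ≡ 0 (mod 8).
    Then x = 1 + 5·0 = 1, valid modulo lcm(5, 8) = 40: x ≡ 1 (mod 40).
  Combine with x ≡ 2 (mod 7): since gcd(40, 7) = 1, we get a unique residue mod 280.
    Write x = 1 + 40·t and substitute into x ≡ 2 (mod 7): 40·t ≡ 2 − 1 = 1 (mod 7).
    Reduce coefficients mod 7: 5·t ≡ 1 (mod 7).
    The inverse of 5 mod 7 is 3 (since 5·3 = 15 = 2·7 + 1), so t ≡ 3·1 = 3 ≡ 3 (mod 7).
    Then x = 1 + 40·3 = 121, valid modulo lcm(40, 7) = 280: x ≡ 121 (mod 280).
Verify: 121 mod 5 = 1 ✓, 121 mod 8 = 1 ✓, 121 mod 7 = 2 ✓.

x ≡ 121 (mod 280).


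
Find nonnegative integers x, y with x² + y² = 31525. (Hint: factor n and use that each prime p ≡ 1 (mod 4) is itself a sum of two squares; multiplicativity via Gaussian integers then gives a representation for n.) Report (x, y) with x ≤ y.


Step 1: Factor n = 31525 = 5^2 · 13 · 97.
Step 2: Check the mod-4 condition on each prime factor: 5 ≡ 1 (mod 4), exponent 2; 13 ≡ 1 (mod 4), exponent 1; 97 ≡ 1 (mod 4), exponent 1.
All primes ≡ 3 (mod 4) appear to even exponent (or don't appear), so by the two-squares theorem n IS expressible as a sum of two squares.
Step 3: Build a representation. Group n = k² · m with k = 5 and m = 13 · 97 = 1261 (a product of primes ≡ 1 (mod 4)); a representation of m scales to one of n via (k·x)² + (k·y)² = k²(x² + y²). Each prime p ≡ 1 (mod 4) is itself a sum of two squares; find a² by testing p − a² for a perfect square:
  13: 13 − 1² = 12, 13 − 2² = 9 = 3² ⇒ 13 = 2² + 3².
  97: 97 − 1² = 96, 97 − 2² = 93, 97 − 3² = 88, 97 − 4² = 81 = 9² ⇒ 97 = 4² + 9².
  Combine using the Brahmagupta–Fibonacci identity (a² + b²)(c² + d²) = (ac − bd)² + (ad + bc)² = (ac + bd)² + (ad − bc)²:
  13 · 97 = 1261: from (2² + 3²)(4² + 9²), take (2·4 − 3·9, 2·9 + 3·4) = (8 − 27, 18 + 12) = (-19, 30); dropping signs (only squares matter) gives (19, 30); check 19² + 30² = 361 + 900 = 1261 ✓.
  Scale by k = 5: (5·19, 5·30) = (95, 150).
Step 4: Order so x ≤ y and verify: 95² + 150² = 9025 + 22500 = 31525 = n. ✓

n = 31525 = 95² + 150² (one valid representation with x ≤ y).


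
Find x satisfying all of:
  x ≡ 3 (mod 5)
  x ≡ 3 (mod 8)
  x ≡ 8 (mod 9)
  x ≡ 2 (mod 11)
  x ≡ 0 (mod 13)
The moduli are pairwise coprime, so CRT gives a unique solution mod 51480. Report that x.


Product of moduli M = 5 · 8 · 9 · 11 · 13 = 51480.
Merge one congruence at a time:
  Start: x ≡ 3 (mod 5).
  Combine with x ≡ 3 (mod 8); new modulus lcm = 40.
    Write x = 3 + 5·t and substitute into x ≡ 3 (mod 8): 5·t ≡ 3 − 3 = 0 (mod 8).
    The inverse of 5 mod 8 is 5 (since 5·5 = 25 = 3·8 + 1), so t ≡ 5·0 = 0 ≡ 0 (mod 8).
    Then x = 3 + 5·0 = 3, valid modulo lcm(5, 8) = 40: x ≡ 3 (mod 40).
  Combine with x ≡ 8 (mod 9); new modulus lcm = 360.
    Write x = 3 + 40·t and substitute into x ≡ 8 (mod 9): 40·t ≡ 8 − 3 = 5 (mod 9).
    Reduce coefficients mod 9: 4·t ≡ 5 (mod 9).
    The inverse of 4 mod 9 is 7 (since 4·7 = 28 = 3·9 + 1), so t ≡ 7·5 = 35 ≡ 8 (mod 9).
    Then x = 3 + 40·8 = 323, valid modulo lcm(40, 9) = 360: x ≡ 323 (mod 360).
  Combine with x ≡ 2 (mod 11); new modulus lcm = 3960.
    Write x = 323 + 360·t and substitute into x ≡ 2 (mod 11): 360·t ≡ 2 − 323 = -321 (mod 11).
    Reduce coefficients mod 11: 8·t ≡ 9 (mod 11).
    The inverse of 8 mod 11 is 7 (since 8·7 = 56 = 5·11 + 1), so t ≡ 7·9 = 63 ≡ 8 (mod 11).
    Then x = 323 + 360·8 = 3203, valid modulo lcm(360, 11) = 3960: x ≡ 3203 (mod 3960).
  Combine with x ≡ 0 (mod 13); new modulus lcm = 51480.
    Write x = 3203 + 3960·t and substitute into x ≡ 0 (mod 13): 3960·t ≡ 0 − 3203 = -3203 (mod 13).
    Reduce coefficients mod 13: 8·t ≡ 8 (mod 13).
    The inverse of 8 mod 13 is 5 (since 8·5 = 40 = 3·13 + 1), so t ≡ 5·8 = 40 ≡ 1 (mod 13).
    Then x = 3203 + 3960·1 = 7163, valid modulo lcm(3960, 13) = 51480: x ≡ 7163 (mod 51480).
Verify against each original: 7163 mod 5 = 3, 7163 mod 8 = 3, 7163 mod 9 = 8, 7163 mod 11 = 2, 7163 mod 13 = 0.

x ≡ 7163 (mod 51480).


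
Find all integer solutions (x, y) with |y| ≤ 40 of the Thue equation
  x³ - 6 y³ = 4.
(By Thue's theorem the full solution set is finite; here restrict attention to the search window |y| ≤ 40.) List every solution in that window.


The equation is x³ - 6y³ = 4. For fixed y, x³ = 6·y³ + 4, so a solution requires the RHS to be a perfect cube.
Strategy: iterate y from -40 to 40, compute RHS = 6·y³ + 4, and check whether it is a (positive or negative) perfect cube.
Check small values of y:
  y = 0: RHS = 4 is not a perfect cube.
  y = 1: RHS = 10 is not a perfect cube.
  y = -1: RHS = -2 is not a perfect cube.
  y = 2: RHS = 52 is not a perfect cube.
  y = -2: RHS = -44 is not a perfect cube.
  y = 3: RHS = 166 is not a perfect cube.
  y = -3: RHS = -158 is not a perfect cube.
Continuing the search up to |y| = 40 finds no solutions either.
No (x, y) in the scanned range satisfies the equation.

No integer solutions with |y| ≤ 40.


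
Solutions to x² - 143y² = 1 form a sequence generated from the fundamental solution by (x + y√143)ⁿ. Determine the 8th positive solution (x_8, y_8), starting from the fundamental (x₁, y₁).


Step 1: Find the fundamental solution (x₁, y₁) of x² - 143y² = 1.
  Expand √143 as a continued fraction. a₀ = ⌊√143⌋ = 11; iterate m_{k+1} = d_k·a_k − m_k, d_{k+1} = (143 − m_{k+1}²)/d_k, a_{k+1} = ⌊(a₀ + m_{k+1})/d_{k+1}⌋ (starting m₀ = 0, d₀ = 1), with convergents p_k = a_k·p_{k-1} + p_{k-2}, q_k = a_k·q_{k-1} + q_{k-2} (p₋₁ = 1, q₋₁ = 0):
  k = 0: a₀ = 11; p₀/q₀ = 11/1; p₀² − 143·q₀² = 121 − 143 = -22.
  k = 1: m = 11, d = 22, a = ⌊(11 + 11)/22⌋ = 1; p/q = (1·11 + 1)/(1·1 + 0) = 12/1; p² − 143·q² = 144 − 143 = 1.
  The first convergent with p² − 143·q² = 1 gives the fundamental solution (x₁, y₁) = (12, 1).
Step 2: Apply the recurrence (x_{n+1}, y_{n+1}) = (x₁x_n + 143y₁y_n, x₁y_n + y₁x_n) repeatedly.
  From (x_1, y_1) = (12, 1): x_2 = 12·12 + 143·1·1 = 287; y_2 = 12·1 + 1·12 = 24.
  From (x_2, y_2) = (287, 24): x_3 = 12·287 + 143·1·24 = 6876; y_3 = 12·24 + 1·287 = 575.
  From (x_3, y_3) = (6876, 575): x_4 = 12·6876 + 143·1·575 = 164737; y_4 = 12·575 + 1·6876 = 13776.
  From (x_4, y_4) = (164737, 13776): x_5 = 12·164737 + 143·1·13776 = 3946812; y_5 = 12·13776 + 1·164737 = 330049.
  From (x_5, y_5) = (3946812, 330049): x_6 = 12·3946812 + 143·1·330049 = 94558751; y_6 = 12·330049 + 1·3946812 = 7907400.
  From (x_6, y_6) = (94558751, 7907400): x_7 = 12·94558751 + 143·1·7907400 = 2265463212; y_7 = 12·7907400 + 1·94558751 = 189447551.
  From (x_7, y_7) = (2265463212, 189447551): x_8 = 12·2265463212 + 143·1·189447551 = 54276558337; y_8 = 12·189447551 + 1·2265463212 = 4538833824.
Step 3: Verify x_8² - 143·y_8² = 2945944784909764205569 - 2945944784909764205568 = 1 (should be 1). ✓

(x_1, y_1) = (12, 1); (x_8, y_8) = (54276558337, 4538833824).


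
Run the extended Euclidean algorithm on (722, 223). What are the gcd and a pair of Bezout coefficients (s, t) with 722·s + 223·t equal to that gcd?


Euclidean algorithm on (722, 223) — divide until remainder is 0:
  722 = 3 · 223 + 53
  223 = 4 · 53 + 11
  53 = 4 · 11 + 9
  11 = 1 · 9 + 2
  9 = 4 · 2 + 1
  2 = 2 · 1 + 0
gcd(722, 223) = 1.
Track Bezout coefficients alongside the remainders: start with r₀ = 722 = a·1 + b·0 (s = 1, t = 0) and r₁ = 223 = a·0 + b·1 (s = 0, t = 1); each new remainder r_{k+1} = r_{k-1} − q_k·r_k inherits s_{k+1} = s_{k-1} − q_k·s_k, t_{k+1} = t_{k-1} − q_k·t_k, so r_k = a·s_k + b·t_k at every step:
  q = 3: r = 53, s = 1 − 3·0 = 1, t = 0 − 3·1 = -3  (check: 722·1 + 223·(-3) = 53)
  q = 4: r = 11, s = 0 − 4·1 = -4, t = 1 − 4·(-3) = 13  (check: 722·(-4) + 223·13 = 11)
  q = 4: r = 9, s = 1 − 4·(-4) = 17, t = -3 − 4·13 = -55  (check: 722·17 + 223·(-55) = 9)
  q = 1: r = 2, s = -4 − 1·17 = -21, t = 13 − 1·(-55) = 68  (check: 722·(-21) + 223·68 = 2)
  q = 4: r = 1, s = 17 − 4·(-21) = 101, t = -55 − 4·68 = -327  (check: 722·101 + 223·(-327) = 1)
The row with r = 1 (the gcd) gives the Bezout coefficients s = 101, t = -327.
Result: 722 · (101) + 223 · (-327) = 1.

gcd(722, 223) = 1; s = 101, t = -327 (check: 722·101 + 223·(-327) = 1).


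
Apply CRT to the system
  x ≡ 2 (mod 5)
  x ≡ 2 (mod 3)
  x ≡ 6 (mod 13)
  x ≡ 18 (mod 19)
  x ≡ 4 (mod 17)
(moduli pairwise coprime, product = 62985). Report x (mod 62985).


Product of moduli M = 5 · 3 · 13 · 19 · 17 = 62985.
Merge one congruence at a time:
  Start: x ≡ 2 (mod 5).
  Combine with x ≡ 2 (mod 3); new modulus lcm = 15.
    Write x = 2 + 5·t and substitute into x ≡ 2 (mod 3): 5·t ≡ 2 − 2 = 0 (mod 3).
    Reduce coefficients mod 3: 2·t ≡ 0 (mod 3).
    The inverse of 2 mod 3 is 2 (since 2·2 = 4 = 1·3 + 1), so t ≡ 2·0 = 0 ≡ 0 (mod 3).
    Then x = 2 + 5·0 = 2, valid modulo lcm(5, 3) = 15: x ≡ 2 (mod 15).
  Combine with x ≡ 6 (mod 13); new modulus lcm = 195.
    Write x = 2 + 15·t and substitute into x ≡ 6 (mod 13): 15·t ≡ 6 − 2 = 4 (mod 13).
    Reduce coefficients mod 13: 2·t ≡ 4 (mod 13).
    The inverse of 2 mod 13 is 7 (since 2·7 = 14 = 1·13 + 1), so t ≡ 7·4 = 28 ≡ 2 (mod 13).
    Then x = 2 + 15·2 = 32, valid modulo lcm(15, 13) = 195: x ≡ 32 (mod 195).
  Combine with x ≡ 18 (mod 19); new modulus lcm = 3705.
    Write x = 32 + 195·t and substitute into x ≡ 18 (mod 19): 195·t ≡ 18 − 32 = -14 (mod 19).
    Reduce coefficients mod 19: 5·t ≡ 5 (mod 19).
    The inverse of 5 mod 19 is 4 (since 5·4 = 20 = 1·19 + 1), so t ≡ 4·5 = 20 ≡ 1 (mod 19).
    Then x = 32 + 195·1 = 227, valid modulo lcm(195, 19) = 3705: x ≡ 227 (mod 3705).
  Combine with x ≡ 4 (mod 17); new modulus lcm = 62985.
    Write x = 227 + 3705·t and substitute into x ≡ 4 (mod 17): 3705·t ≡ 4 − 227 = -223 (mod 17).
    Reduce coefficients mod 17: 16·t ≡ 15 (mod 17).
    The inverse of 16 mod 17 is 16 (since 16·16 = 256 = 15·17 + 1), so t ≡ 16·15 = 240 ≡ 2 (mod 17).
    Then x = 227 + 3705·2 = 7637, valid modulo lcm(3705, 17) = 62985: x ≡ 7637 (mod 62985).
Verify against each original: 7637 mod 5 = 2, 7637 mod 3 = 2, 7637 mod 13 = 6, 7637 mod 19 = 18, 7637 mod 17 = 4.

x ≡ 7637 (mod 62985).


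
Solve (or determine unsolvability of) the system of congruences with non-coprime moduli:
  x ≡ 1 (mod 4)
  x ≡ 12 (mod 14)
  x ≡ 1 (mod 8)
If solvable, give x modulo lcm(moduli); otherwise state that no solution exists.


Moduli 4, 14, 8 are not pairwise coprime, so CRT works modulo lcm(m_i) when all pairwise compatibility conditions hold.
Pairwise compatibility: gcd(m_i, m_j) must divide a_i - a_j for every pair.
Merge one congruence at a time:
  Start: x ≡ 1 (mod 4).
  Combine with x ≡ 12 (mod 14): gcd(4, 14) = 2, and 12 - 1 = 11 is NOT divisible by 2.
    ⇒ system is inconsistent (no integer solution).

No solution (the system is inconsistent).


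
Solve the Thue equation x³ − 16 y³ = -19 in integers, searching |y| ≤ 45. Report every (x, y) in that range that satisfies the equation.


The equation is x³ - 16y³ = -19. For fixed y, x³ = 16·y³ − 19, so a solution requires the RHS to be a perfect cube.
Strategy: iterate y from -45 to 45, compute RHS = 16·y³ − 19, and check whether it is a (positive or negative) perfect cube.
Check small values of y:
  y = 0: RHS = -19 is not a perfect cube.
  y = 1: RHS = -3 is not a perfect cube.
  y = -1: RHS = -35 is not a perfect cube.
  y = 2: RHS = 109 is not a perfect cube.
  y = -2: RHS = -147 is not a perfect cube.
  y = 3: RHS = 413 is not a perfect cube.
  y = -3: RHS = -451 is not a perfect cube.
Continuing the search up to |y| = 45 finds no solutions either.
No (x, y) in the scanned range satisfies the equation.

No integer solutions with |y| ≤ 45.


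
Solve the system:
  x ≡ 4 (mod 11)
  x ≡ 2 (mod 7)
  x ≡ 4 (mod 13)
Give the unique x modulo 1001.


Moduli 11, 7, 13 are pairwise coprime; by CRT there is a unique solution modulo M = 11 · 7 · 13 = 1001.
Solve pairwise, accumulating the modulus:
  Start with x ≡ 4 (mod 11).
  Combine with x ≡ 2 (mod 7): since gcd(11, 7) = 1, we get a unique residue mod 77.
    Write x = 4 + 11·t and substitute into x ≡ 2 (mod 7): 11·t ≡ 2 − 4 = -2 (mod 7).
    Reduce coefficients mod 7: 4·t ≡ 5 (mod 7).
    The inverse of 4 mod 7 is 2 (since 4·2 = 8 = 1·7 + 1), so t ≡ 2·5 = 10 ≡ 3 (mod 7).
    Then x = 4 + 11·3 = 37, valid modulo lcm(11, 7) = 77: x ≡ 37 (mod 77).
  Combine with x ≡ 4 (mod 13): since gcd(77, 13) = 1, we get a unique residue mod 1001.
    Write x = 37 + 77·t and substitute into x ≡ 4 (mod 13): 77·t ≡ 4 − 37 = -33 (mod 13).
    Reduce coefficients mod 13: 12·t ≡ 6 (mod 13).
    The inverse of 12 mod 13 is 12 (since 12·12 = 144 = 11·13 + 1), so t ≡ 12·6 = 72 ≡ 7 (mod 13).
    Then x = 37 + 77·7 = 576, valid modulo lcm(77, 13) = 1001: x ≡ 576 (mod 1001).
Verify: 576 mod 11 = 4 ✓, 576 mod 7 = 2 ✓, 576 mod 13 = 4 ✓.

x ≡ 576 (mod 1001).


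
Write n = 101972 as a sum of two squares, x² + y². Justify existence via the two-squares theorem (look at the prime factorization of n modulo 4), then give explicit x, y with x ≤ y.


Step 1: Factor n = 101972 = 2^2 · 13 · 37 · 53.
Step 2: Check the mod-4 condition on each prime factor: 2 = 2 (special); 13 ≡ 1 (mod 4), exponent 1; 37 ≡ 1 (mod 4), exponent 1; 53 ≡ 1 (mod 4), exponent 1.
All primes ≡ 3 (mod 4) appear to even exponent (or don't appear), so by the two-squares theorem n IS expressible as a sum of two squares.
Step 3: Build a representation. Group n = k² · m with k = 2 and m = 13 · 37 · 53 = 25493 (a product of primes ≡ 1 (mod 4)); a representation of m scales to one of n via (k·x)² + (k·y)² = k²(x² + y²). Each prime p ≡ 1 (mod 4) is itself a sum of two squares; find a² by testing p − a² for a perfect square:
  13: 13 − 1² = 12, 13 − 2² = 9 = 3² ⇒ 13 = 2² + 3².
  37: 37 − 1² = 36 = 6² ⇒ 37 = 1² + 6².
  53: 53 − 1² = 52, 53 − 2² = 49 = 7² ⇒ 53 = 2² + 7².
  Combine using the Brahmagupta–Fibonacci identity (a² + b²)(c² + d²) = (ac − bd)² + (ad + bc)² = (ac + bd)² + (ad − bc)²:
  13 · 37 = 481: from (2² + 3²)(1² + 6²), take (2·1 − 3·6, 2·6 + 3·1) = (2 − 18, 12 + 3) = (-16, 15); dropping signs (only squares matter) gives (16, 15); check 16² + 15² = 256 + 225 = 481 ✓.
  481 · 53 = 25493: from (16² + 15²)(2² + 7²), take (16·2 − 15·7, 16·7 + 15·2) = (32 − 105, 112 + 30) = (-73, 142); dropping signs (only squares matter) gives (73, 142); check 73² + 142² = 5329 + 20164 = 25493 ✓.
  Scale by k = 2: (2·73, 2·142) = (146, 284).
Step 4: Order so x ≤ y and verify: 146² + 284² = 21316 + 80656 = 101972 = n. ✓

n = 101972 = 146² + 284² (one valid representation with x ≤ y).


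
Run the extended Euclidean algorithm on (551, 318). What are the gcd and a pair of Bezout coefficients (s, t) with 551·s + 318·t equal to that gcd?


Euclidean algorithm on (551, 318) — divide until remainder is 0:
  551 = 1 · 318 + 233
  318 = 1 · 233 + 85
  233 = 2 · 85 + 63
  85 = 1 · 63 + 22
  63 = 2 · 22 + 19
  22 = 1 · 19 + 3
  19 = 6 · 3 + 1
  3 = 3 · 1 + 0
gcd(551, 318) = 1.
Track Bezout coefficients alongside the remainders: start with r₀ = 551 = a·1 + b·0 (s = 1, t = 0) and r₁ = 318 = a·0 + b·1 (s = 0, t = 1); each new remainder r_{k+1} = r_{k-1} − q_k·r_k inherits s_{k+1} = s_{k-1} − q_k·s_k, t_{k+1} = t_{k-1} − q_k·t_k, so r_k = a·s_k + b·t_k at every step:
  q = 1: r = 233, s = 1 − 1·0 = 1, t = 0 − 1·1 = -1  (check: 551·1 + 318·(-1) = 233)
  q = 1: r = 85, s = 0 − 1·1 = -1, t = 1 − 1·(-1) = 2  (check: 551·(-1) + 318·2 = 85)
  q = 2: r = 63, s = 1 − 2·(-1) = 3, t = -1 − 2·2 = -5  (check: 551·3 + 318·(-5) = 63)
  q = 1: r = 22, s = -1 − 1·3 = -4, t = 2 − 1·(-5) = 7  (check: 551·(-4) + 318·7 = 22)
  q = 2: r = 19, s = 3 − 2·(-4) = 11, t = -5 − 2·7 = -19  (check: 551·11 + 318·(-19) = 19)
  q = 1: r = 3, s = -4 − 1·11 = -15, t = 7 − 1·(-19) = 26  (check: 551·(-15) + 318·26 = 3)
  q = 6: r = 1, s = 11 − 6·(-15) = 101, t = -19 − 6·26 = -175  (check: 551·101 + 318·(-175) = 1)
The row with r = 1 (the gcd) gives the Bezout coefficients s = 101, t = -175.
Result: 551 · (101) + 318 · (-175) = 1.

gcd(551, 318) = 1; s = 101, t = -175 (check: 551·101 + 318·(-175) = 1).


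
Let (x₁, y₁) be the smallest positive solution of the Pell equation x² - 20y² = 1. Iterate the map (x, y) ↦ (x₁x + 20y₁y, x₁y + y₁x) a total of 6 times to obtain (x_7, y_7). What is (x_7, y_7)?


Step 1: Find the fundamental solution (x₁, y₁) of x² - 20y² = 1.
  Expand √20 as a continued fraction. a₀ = ⌊√20⌋ = 4; iterate m_{k+1} = d_k·a_k − m_k, d_{k+1} = (20 − m_{k+1}²)/d_k, a_{k+1} = ⌊(a₀ + m_{k+1})/d_{k+1}⌋ (starting m₀ = 0, d₀ = 1), with convergents p_k = a_k·p_{k-1} + p_{k-2}, q_k = a_k·q_{k-1} + q_{k-2} (p₋₁ = 1, q₋₁ = 0):
  k = 0: a₀ = 4; p₀/q₀ = 4/1; p₀² − 20·q₀² = 16 − 20 = -4.
  k = 1: m = 4, d = 4, a = ⌊(4 + 4)/4⌋ = 2; p/q = (2·4 + 1)/(2·1 + 0) = 9/2; p² − 20·q² = 81 − 80 = 1.
  The first convergent with p² − 20·q² = 1 gives the fundamental solution (x₁, y₁) = (9, 2).
Step 2: Apply the recurrence (x_{n+1}, y_{n+1}) = (x₁x_n + 20y₁y_n, x₁y_n + y₁x_n) repeatedly.
  From (x_1, y_1) = (9, 2): x_2 = 9·9 + 20·2·2 = 161; y_2 = 9·2 + 2·9 = 36.
  From (x_2, y_2) = (161, 36): x_3 = 9·161 + 20·2·36 = 2889; y_3 = 9·36 + 2·161 = 646.
  From (x_3, y_3) = (2889, 646): x_4 = 9·2889 + 20·2·646 = 51841; y_4 = 9·646 + 2·2889 = 11592.
  From (x_4, y_4) = (51841, 11592): x_5 = 9·51841 + 20·2·11592 = 930249; y_5 = 9·11592 + 2·51841 = 208010.
  From (x_5, y_5) = (930249, 208010): x_6 = 9·930249 + 20·2·208010 = 16692641; y_6 = 9·208010 + 2·930249 = 3732588.
  From (x_6, y_6) = (16692641, 3732588): x_7 = 9·16692641 + 20·2·3732588 = 299537289; y_7 = 9·3732588 + 2·16692641 = 66978574.
Step 3: Verify x_7² - 20·y_7² = 89722587501469521 - 89722587501469520 = 1 (should be 1). ✓

(x_1, y_1) = (9, 2); (x_7, y_7) = (299537289, 66978574).


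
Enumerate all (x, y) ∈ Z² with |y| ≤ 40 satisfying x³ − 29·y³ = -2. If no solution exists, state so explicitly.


The equation is x³ - 29y³ = -2. For fixed y, x³ = 29·y³ − 2, so a solution requires the RHS to be a perfect cube.
Strategy: iterate y from -40 to 40, compute RHS = 29·y³ − 2, and check whether it is a (positive or negative) perfect cube.
Check small values of y:
  y = 0: RHS = -2 is not a perfect cube.
  y = 1: RHS = 27 = (3)³ ⇒ x = 3 works.
  y = -1: RHS = -31 is not a perfect cube.
  y = 2: RHS = 230 is not a perfect cube.
  y = -2: RHS = -234 is not a perfect cube.
  y = 3: RHS = 781 is not a perfect cube.
  y = -3: RHS = -785 is not a perfect cube.
Continuing the search up to |y| = 40 finds no further solutions beyond those listed.
Collected solutions: (3, 1).

Solutions (with |y| ≤ 40): (3, 1).


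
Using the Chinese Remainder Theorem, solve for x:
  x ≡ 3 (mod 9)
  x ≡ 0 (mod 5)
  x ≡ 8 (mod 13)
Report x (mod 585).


Moduli 9, 5, 13 are pairwise coprime; by CRT there is a unique solution modulo M = 9 · 5 · 13 = 585.
Solve pairwise, accumulating the modulus:
  Start with x ≡ 3 (mod 9).
  Combine with x ≡ 0 (mod 5): since gcd(9, 5) = 1, we get a unique residue mod 45.
    Write x = 3 + 9·t and substitute into x ≡ 0 (mod 5): 9·t ≡ 0 − 3 = -3 (mod 5).
    Reduce coefficients mod 5: 4·t ≡ 2 (mod 5).
    The inverse of 4 mod 5 is 4 (since 4·4 = 16 = 3·5 + 1), so t ≡ 4·2 = 8 ≡ 3 (mod 5).
    Then x = 3 + 9·3 = 30, valid modulo lcm(9, 5) = 45: x ≡ 30 (mod 45).
  Combine with x ≡ 8 (mod 13): since gcd(45, 13) = 1, we get a unique residue mod 585.
    Write x = 30 + 45·t and substitute into x ≡ 8 (mod 13): 45·t ≡ 8 − 30 = -22 (mod 13).
    Reduce coefficients mod 13: 6·t ≡ 4 (mod 13).
    The inverse of 6 mod 13 is 11 (since 6·11 = 66 = 5·13 + 1), so t ≡ 11·4 = 44 ≡ 5 (mod 13).
    Then x = 30 + 45·5 = 255, valid modulo lcm(45, 13) = 585: x ≡ 255 (mod 585).
Verify: 255 mod 9 = 3 ✓, 255 mod 5 = 0 ✓, 255 mod 13 = 8 ✓.

x ≡ 255 (mod 585).
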